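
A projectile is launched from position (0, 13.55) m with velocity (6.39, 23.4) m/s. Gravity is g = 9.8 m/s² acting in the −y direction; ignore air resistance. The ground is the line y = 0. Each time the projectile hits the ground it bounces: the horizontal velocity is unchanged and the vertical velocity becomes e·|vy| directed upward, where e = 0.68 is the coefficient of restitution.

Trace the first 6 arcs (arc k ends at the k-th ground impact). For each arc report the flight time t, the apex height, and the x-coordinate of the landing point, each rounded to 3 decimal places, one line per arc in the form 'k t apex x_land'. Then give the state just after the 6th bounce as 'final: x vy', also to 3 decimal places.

Arc 1: start y=13.550, vy=23.400 → t=5.298, apex=41.487, x_land=33.851, impact vy=-28.516
  bounce: vy ← 0.68·28.516 = 19.391
Arc 2: start y=0.000, vy=19.391 → t=3.957, apex=19.183, x_land=59.138, impact vy=-19.391
  bounce: vy ← 0.68·19.391 = 13.186
Arc 3: start y=0.000, vy=13.186 → t=2.691, apex=8.870, x_land=76.333, impact vy=-13.186
  bounce: vy ← 0.68·13.186 = 8.966
Arc 4: start y=0.000, vy=8.966 → t=1.830, apex=4.102, x_land=88.026, impact vy=-8.966
  bounce: vy ← 0.68·8.966 = 6.097
Arc 5: start y=0.000, vy=6.097 → t=1.244, apex=1.897, x_land=95.977, impact vy=-6.097
  bounce: vy ← 0.68·6.097 = 4.146
Arc 6: start y=0.000, vy=4.146 → t=0.846, apex=0.877, x_land=101.384, impact vy=-4.146
  bounce: vy ← 0.68·4.146 = 2.819

1 5.298 41.487 33.851
2 3.957 19.183 59.138
3 2.691 8.870 76.333
4 1.830 4.102 88.026
5 1.244 1.897 95.977
6 0.846 0.877 101.384
final: 101.384 2.819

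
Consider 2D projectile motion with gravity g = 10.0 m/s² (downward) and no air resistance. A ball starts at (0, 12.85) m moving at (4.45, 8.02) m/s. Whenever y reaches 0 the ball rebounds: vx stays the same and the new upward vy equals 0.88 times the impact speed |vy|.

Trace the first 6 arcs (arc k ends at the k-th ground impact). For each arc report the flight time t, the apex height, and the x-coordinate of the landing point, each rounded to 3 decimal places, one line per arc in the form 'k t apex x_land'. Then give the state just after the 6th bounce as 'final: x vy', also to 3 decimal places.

Arc 1: start y=12.850, vy=8.020 → t=2.595, apex=16.066, x_land=11.546, impact vy=-17.925
  bounce: vy ← 0.88·17.925 = 15.774
Arc 2: start y=0.000, vy=15.774 → t=3.155, apex=12.442, x_land=25.585, impact vy=-15.774
  bounce: vy ← 0.88·15.774 = 13.881
Arc 3: start y=0.000, vy=13.881 → t=2.776, apex=9.635, x_land=37.939, impact vy=-13.881
  bounce: vy ← 0.88·13.881 = 12.216
Arc 4: start y=0.000, vy=12.216 → t=2.443, apex=7.461, x_land=48.811, impact vy=-12.216
  bounce: vy ← 0.88·12.216 = 10.750
Arc 5: start y=0.000, vy=10.750 → t=2.150, apex=5.778, x_land=58.379, impact vy=-10.750
  bounce: vy ← 0.88·10.750 = 9.460
Arc 6: start y=0.000, vy=9.460 → t=1.892, apex=4.474, x_land=66.798, impact vy=-9.460
  bounce: vy ← 0.88·9.460 = 8.325

1 2.595 16.066 11.546
2 3.155 12.442 25.585
3 2.776 9.635 37.939
4 2.443 7.461 48.811
5 2.150 5.778 58.379
6 1.892 4.474 66.798
final: 66.798 8.325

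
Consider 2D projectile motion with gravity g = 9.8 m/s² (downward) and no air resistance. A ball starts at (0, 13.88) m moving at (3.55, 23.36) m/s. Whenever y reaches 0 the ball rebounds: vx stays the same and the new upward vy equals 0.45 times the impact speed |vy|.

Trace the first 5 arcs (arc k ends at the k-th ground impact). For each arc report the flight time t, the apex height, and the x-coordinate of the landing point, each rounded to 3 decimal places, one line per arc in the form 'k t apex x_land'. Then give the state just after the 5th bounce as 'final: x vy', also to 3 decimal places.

1 5.302 41.721 18.821
2 2.626 8.449 28.144
3 1.182 1.711 32.339
4 0.532 0.346 34.227
5 0.239 0.070 35.077
final: 35.077 0.528

Arc 1: start y=13.880, vy=23.360 → t=5.302, apex=41.721, x_land=18.821, impact vy=-28.596
  bounce: vy ← 0.45·28.596 = 12.868
Arc 2: start y=0.000, vy=12.868 → t=2.626, apex=8.449, x_land=28.144, impact vy=-12.868
  bounce: vy ← 0.45·12.868 = 5.791
Arc 3: start y=0.000, vy=5.791 → t=1.182, apex=1.711, x_land=32.339, impact vy=-5.791
  bounce: vy ← 0.45·5.791 = 2.606
Arc 4: start y=0.000, vy=2.606 → t=0.532, apex=0.346, x_land=34.227, impact vy=-2.606
  bounce: vy ← 0.45·2.606 = 1.173
Arc 5: start y=0.000, vy=1.173 → t=0.239, apex=0.070, x_land=35.077, impact vy=-1.173
  bounce: vy ← 0.45·1.173 = 0.528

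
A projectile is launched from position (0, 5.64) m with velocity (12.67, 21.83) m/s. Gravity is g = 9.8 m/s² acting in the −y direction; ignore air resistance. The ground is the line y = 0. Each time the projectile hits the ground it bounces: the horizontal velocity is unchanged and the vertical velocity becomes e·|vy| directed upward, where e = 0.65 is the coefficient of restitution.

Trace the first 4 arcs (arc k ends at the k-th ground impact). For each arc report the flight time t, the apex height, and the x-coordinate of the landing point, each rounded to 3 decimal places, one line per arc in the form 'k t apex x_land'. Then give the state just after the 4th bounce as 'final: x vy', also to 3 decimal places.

1 4.700 29.954 59.549
2 3.214 12.655 100.273
3 2.089 5.347 126.743
4 1.358 2.259 143.949
final: 143.949 4.325

Arc 1: start y=5.640, vy=21.830 → t=4.700, apex=29.954, x_land=59.549, impact vy=-24.230
  bounce: vy ← 0.65·24.230 = 15.750
Arc 2: start y=0.000, vy=15.750 → t=3.214, apex=12.655, x_land=100.273, impact vy=-15.750
  bounce: vy ← 0.65·15.750 = 10.237
Arc 3: start y=0.000, vy=10.237 → t=2.089, apex=5.347, x_land=126.743, impact vy=-10.237
  bounce: vy ← 0.65·10.237 = 6.654
Arc 4: start y=0.000, vy=6.654 → t=1.358, apex=2.259, x_land=143.949, impact vy=-6.654
  bounce: vy ← 0.65·6.654 = 4.325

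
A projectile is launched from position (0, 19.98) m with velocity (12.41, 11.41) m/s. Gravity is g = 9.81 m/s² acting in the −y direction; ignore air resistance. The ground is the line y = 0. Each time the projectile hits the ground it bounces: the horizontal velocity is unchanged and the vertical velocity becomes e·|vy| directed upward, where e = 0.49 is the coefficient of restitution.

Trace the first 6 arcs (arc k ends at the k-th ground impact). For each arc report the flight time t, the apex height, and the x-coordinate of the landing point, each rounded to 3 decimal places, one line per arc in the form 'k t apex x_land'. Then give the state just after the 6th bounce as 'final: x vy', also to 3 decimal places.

Arc 1: start y=19.980, vy=11.410 → t=3.493, apex=26.615, x_land=43.342, impact vy=-22.852
  bounce: vy ← 0.49·22.852 = 11.197
Arc 2: start y=0.000, vy=11.197 → t=2.283, apex=6.390, x_land=71.672, impact vy=-11.197
  bounce: vy ← 0.49·11.197 = 5.487
Arc 3: start y=0.000, vy=5.487 → t=1.119, apex=1.534, x_land=85.554, impact vy=-5.487
  bounce: vy ← 0.49·5.487 = 2.688
Arc 4: start y=0.000, vy=2.688 → t=0.548, apex=0.368, x_land=92.356, impact vy=-2.688
  bounce: vy ← 0.49·2.688 = 1.317
Arc 5: start y=0.000, vy=1.317 → t=0.269, apex=0.088, x_land=95.689, impact vy=-1.317
  bounce: vy ← 0.49·1.317 = 0.646
Arc 6: start y=0.000, vy=0.646 → t=0.132, apex=0.021, x_land=97.322, impact vy=-0.646
  bounce: vy ← 0.49·0.646 = 0.316

1 3.493 26.615 43.342
2 2.283 6.390 71.672
3 1.119 1.534 85.554
4 0.548 0.368 92.356
5 0.269 0.088 95.689
6 0.132 0.021 97.322
final: 97.322 0.316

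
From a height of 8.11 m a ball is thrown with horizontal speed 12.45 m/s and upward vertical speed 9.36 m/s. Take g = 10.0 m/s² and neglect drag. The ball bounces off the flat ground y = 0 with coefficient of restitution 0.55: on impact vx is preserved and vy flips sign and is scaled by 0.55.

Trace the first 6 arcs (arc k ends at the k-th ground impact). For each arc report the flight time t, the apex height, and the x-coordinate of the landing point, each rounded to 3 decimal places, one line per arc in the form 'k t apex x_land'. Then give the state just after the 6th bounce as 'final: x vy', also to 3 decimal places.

1 2.517 12.490 31.331
2 1.739 3.778 52.976
3 0.956 1.143 64.881
4 0.526 0.346 71.429
5 0.289 0.105 75.030
6 0.159 0.032 77.011
final: 77.011 0.438

Arc 1: start y=8.110, vy=9.360 → t=2.517, apex=12.490, x_land=31.331, impact vy=-15.805
  bounce: vy ← 0.55·15.805 = 8.693
Arc 2: start y=0.000, vy=8.693 → t=1.739, apex=3.778, x_land=52.976, impact vy=-8.693
  bounce: vy ← 0.55·8.693 = 4.781
Arc 3: start y=0.000, vy=4.781 → t=0.956, apex=1.143, x_land=64.881, impact vy=-4.781
  bounce: vy ← 0.55·4.781 = 2.630
Arc 4: start y=0.000, vy=2.630 → t=0.526, apex=0.346, x_land=71.429, impact vy=-2.630
  bounce: vy ← 0.55·2.630 = 1.446
Arc 5: start y=0.000, vy=1.446 → t=0.289, apex=0.105, x_land=75.030, impact vy=-1.446
  bounce: vy ← 0.55·1.446 = 0.795
Arc 6: start y=0.000, vy=0.795 → t=0.159, apex=0.032, x_land=77.011, impact vy=-0.795
  bounce: vy ← 0.55·0.795 = 0.438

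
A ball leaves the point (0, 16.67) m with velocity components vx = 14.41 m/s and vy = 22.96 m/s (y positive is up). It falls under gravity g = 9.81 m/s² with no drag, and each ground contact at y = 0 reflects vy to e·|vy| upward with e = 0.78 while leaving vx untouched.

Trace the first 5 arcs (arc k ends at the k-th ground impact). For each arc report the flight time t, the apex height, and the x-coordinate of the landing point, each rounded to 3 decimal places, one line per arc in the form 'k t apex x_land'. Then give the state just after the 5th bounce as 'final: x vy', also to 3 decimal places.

1 5.320 43.539 76.658
2 4.648 26.489 143.632
3 3.625 16.116 195.872
4 2.828 9.805 236.619
5 2.206 5.965 268.402
final: 268.402 8.438

Arc 1: start y=16.670, vy=22.960 → t=5.320, apex=43.539, x_land=76.658, impact vy=-29.227
  bounce: vy ← 0.78·29.227 = 22.797
Arc 2: start y=0.000, vy=22.797 → t=4.648, apex=26.489, x_land=143.632, impact vy=-22.797
  bounce: vy ← 0.78·22.797 = 17.782
Arc 3: start y=0.000, vy=17.782 → t=3.625, apex=16.116, x_land=195.872, impact vy=-17.782
  bounce: vy ← 0.78·17.782 = 13.870
Arc 4: start y=0.000, vy=13.870 → t=2.828, apex=9.805, x_land=236.619, impact vy=-13.870
  bounce: vy ← 0.78·13.870 = 10.818
Arc 5: start y=0.000, vy=10.818 → t=2.206, apex=5.965, x_land=268.402, impact vy=-10.818
  bounce: vy ← 0.78·10.818 = 8.438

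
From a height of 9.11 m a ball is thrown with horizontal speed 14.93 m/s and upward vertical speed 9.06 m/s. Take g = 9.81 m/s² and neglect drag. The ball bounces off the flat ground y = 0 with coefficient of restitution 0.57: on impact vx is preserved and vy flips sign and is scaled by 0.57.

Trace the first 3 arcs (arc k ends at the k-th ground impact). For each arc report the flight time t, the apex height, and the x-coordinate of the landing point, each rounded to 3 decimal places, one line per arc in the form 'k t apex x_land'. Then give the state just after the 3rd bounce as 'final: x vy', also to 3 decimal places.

1 2.570 13.294 38.367
2 1.877 4.319 66.387
3 1.070 1.403 82.359
final: 82.359 2.991

Arc 1: start y=9.110, vy=9.060 → t=2.570, apex=13.294, x_land=38.367, impact vy=-16.150
  bounce: vy ← 0.57·16.150 = 9.205
Arc 2: start y=0.000, vy=9.205 → t=1.877, apex=4.319, x_land=66.387, impact vy=-9.205
  bounce: vy ← 0.57·9.205 = 5.247
Arc 3: start y=0.000, vy=5.247 → t=1.070, apex=1.403, x_land=82.359, impact vy=-5.247
  bounce: vy ← 0.57·5.247 = 2.991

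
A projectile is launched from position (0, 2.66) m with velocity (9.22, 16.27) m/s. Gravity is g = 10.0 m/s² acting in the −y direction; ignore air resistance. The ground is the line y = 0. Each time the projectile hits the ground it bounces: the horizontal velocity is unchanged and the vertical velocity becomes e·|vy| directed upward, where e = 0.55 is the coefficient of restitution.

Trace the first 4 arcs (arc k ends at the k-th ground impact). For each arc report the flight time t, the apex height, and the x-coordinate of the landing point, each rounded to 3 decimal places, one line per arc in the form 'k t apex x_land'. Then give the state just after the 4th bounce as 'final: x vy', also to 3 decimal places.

Arc 1: start y=2.660, vy=16.270 → t=3.410, apex=15.896, x_land=31.440, impact vy=-17.830
  bounce: vy ← 0.55·17.830 = 9.807
Arc 2: start y=0.000, vy=9.807 → t=1.961, apex=4.808, x_land=49.524, impact vy=-9.807
  bounce: vy ← 0.55·9.807 = 5.394
Arc 3: start y=0.000, vy=5.394 → t=1.079, apex=1.455, x_land=59.469, impact vy=-5.394
  bounce: vy ← 0.55·5.394 = 2.966
Arc 4: start y=0.000, vy=2.966 → t=0.593, apex=0.440, x_land=64.940, impact vy=-2.966
  bounce: vy ← 0.55·2.966 = 1.632

1 3.410 15.896 31.440
2 1.961 4.808 49.524
3 1.079 1.455 59.469
4 0.593 0.440 64.940
final: 64.940 1.632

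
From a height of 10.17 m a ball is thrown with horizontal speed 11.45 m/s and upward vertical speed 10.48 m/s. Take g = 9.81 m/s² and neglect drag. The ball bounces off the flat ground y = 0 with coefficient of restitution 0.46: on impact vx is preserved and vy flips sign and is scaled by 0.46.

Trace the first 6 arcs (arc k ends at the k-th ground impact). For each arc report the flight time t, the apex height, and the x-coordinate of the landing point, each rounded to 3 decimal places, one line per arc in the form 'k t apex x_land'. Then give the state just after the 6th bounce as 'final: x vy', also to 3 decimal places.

Arc 1: start y=10.170, vy=10.480 → t=2.861, apex=15.768, x_land=32.761, impact vy=-17.589
  bounce: vy ← 0.46·17.589 = 8.091
Arc 2: start y=0.000, vy=8.091 → t=1.650, apex=3.336, x_land=51.648, impact vy=-8.091
  bounce: vy ← 0.46·8.091 = 3.722
Arc 3: start y=0.000, vy=3.722 → t=0.759, apex=0.706, x_land=60.336, impact vy=-3.722
  bounce: vy ← 0.46·3.722 = 1.712
Arc 4: start y=0.000, vy=1.712 → t=0.349, apex=0.149, x_land=64.333, impact vy=-1.712
  bounce: vy ← 0.46·1.712 = 0.788
Arc 5: start y=0.000, vy=0.788 → t=0.161, apex=0.032, x_land=66.171, impact vy=-0.788
  bounce: vy ← 0.46·0.788 = 0.362
Arc 6: start y=0.000, vy=0.362 → t=0.074, apex=0.007, x_land=67.017, impact vy=-0.362
  bounce: vy ← 0.46·0.362 = 0.167

1 2.861 15.768 32.761
2 1.650 3.336 51.648
3 0.759 0.706 60.336
4 0.349 0.149 64.333
5 0.161 0.032 66.171
6 0.074 0.007 67.017
final: 67.017 0.167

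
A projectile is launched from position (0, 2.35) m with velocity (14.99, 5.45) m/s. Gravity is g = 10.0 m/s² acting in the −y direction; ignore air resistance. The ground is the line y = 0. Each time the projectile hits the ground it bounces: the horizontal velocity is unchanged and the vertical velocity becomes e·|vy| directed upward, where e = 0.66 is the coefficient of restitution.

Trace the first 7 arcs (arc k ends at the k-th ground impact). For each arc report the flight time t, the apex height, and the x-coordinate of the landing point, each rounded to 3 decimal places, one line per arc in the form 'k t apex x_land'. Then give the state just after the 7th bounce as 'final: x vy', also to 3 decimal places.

1 1.421 3.835 21.298
2 1.156 1.671 38.627
3 0.763 0.728 50.064
4 0.504 0.317 57.613
5 0.332 0.138 62.595
6 0.219 0.060 65.883
7 0.145 0.026 68.053
final: 68.053 0.478

Arc 1: start y=2.350, vy=5.450 → t=1.421, apex=3.835, x_land=21.298, impact vy=-8.758
  bounce: vy ← 0.66·8.758 = 5.780
Arc 2: start y=0.000, vy=5.780 → t=1.156, apex=1.671, x_land=38.627, impact vy=-5.780
  bounce: vy ← 0.66·5.780 = 3.815
Arc 3: start y=0.000, vy=3.815 → t=0.763, apex=0.728, x_land=50.064, impact vy=-3.815
  bounce: vy ← 0.66·3.815 = 2.518
Arc 4: start y=0.000, vy=2.518 → t=0.504, apex=0.317, x_land=57.613, impact vy=-2.518
  bounce: vy ← 0.66·2.518 = 1.662
Arc 5: start y=0.000, vy=1.662 → t=0.332, apex=0.138, x_land=62.595, impact vy=-1.662
  bounce: vy ← 0.66·1.662 = 1.097
Arc 6: start y=0.000, vy=1.097 → t=0.219, apex=0.060, x_land=65.883, impact vy=-1.097
  bounce: vy ← 0.66·1.097 = 0.724
Arc 7: start y=0.000, vy=0.724 → t=0.145, apex=0.026, x_land=68.053, impact vy=-0.724
  bounce: vy ← 0.66·0.724 = 0.478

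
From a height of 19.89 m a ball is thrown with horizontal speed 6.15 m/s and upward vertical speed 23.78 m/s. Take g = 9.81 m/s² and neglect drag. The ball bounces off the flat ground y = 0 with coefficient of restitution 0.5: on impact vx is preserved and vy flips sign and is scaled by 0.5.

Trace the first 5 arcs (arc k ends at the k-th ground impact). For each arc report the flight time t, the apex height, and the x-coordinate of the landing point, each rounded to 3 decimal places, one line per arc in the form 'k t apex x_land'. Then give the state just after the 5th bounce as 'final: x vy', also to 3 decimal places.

Arc 1: start y=19.890, vy=23.780 → t=5.575, apex=48.712, x_land=34.289, impact vy=-30.915
  bounce: vy ← 0.5·30.915 = 15.457
Arc 2: start y=0.000, vy=15.457 → t=3.151, apex=12.178, x_land=53.670, impact vy=-15.457
  bounce: vy ← 0.5·15.457 = 7.729
Arc 3: start y=0.000, vy=7.729 → t=1.576, apex=3.045, x_land=63.360, impact vy=-7.729
  bounce: vy ← 0.5·7.729 = 3.864
Arc 4: start y=0.000, vy=3.864 → t=0.788, apex=0.761, x_land=68.205, impact vy=-3.864
  bounce: vy ← 0.5·3.864 = 1.932
Arc 5: start y=0.000, vy=1.932 → t=0.394, apex=0.190, x_land=70.628, impact vy=-1.932
  bounce: vy ← 0.5·1.932 = 0.966

1 5.575 48.712 34.289
2 3.151 12.178 53.670
3 1.576 3.045 63.360
4 0.788 0.761 68.205
5 0.394 0.190 70.628
final: 70.628 0.966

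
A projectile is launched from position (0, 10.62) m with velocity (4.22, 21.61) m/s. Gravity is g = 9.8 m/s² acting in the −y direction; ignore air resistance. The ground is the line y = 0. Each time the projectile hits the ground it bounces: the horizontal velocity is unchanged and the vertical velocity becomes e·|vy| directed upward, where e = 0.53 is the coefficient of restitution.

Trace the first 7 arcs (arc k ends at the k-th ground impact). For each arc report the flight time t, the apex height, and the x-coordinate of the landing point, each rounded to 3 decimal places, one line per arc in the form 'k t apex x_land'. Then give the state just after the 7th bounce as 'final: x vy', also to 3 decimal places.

Arc 1: start y=10.620, vy=21.610 → t=4.856, apex=34.446, x_land=20.494, impact vy=-25.984
  bounce: vy ← 0.53·25.984 = 13.771
Arc 2: start y=0.000, vy=13.771 → t=2.810, apex=9.676, x_land=32.355, impact vy=-13.771
  bounce: vy ← 0.53·13.771 = 7.299
Arc 3: start y=0.000, vy=7.299 → t=1.490, apex=2.718, x_land=38.640, impact vy=-7.299
  bounce: vy ← 0.53·7.299 = 3.868
Arc 4: start y=0.000, vy=3.868 → t=0.789, apex=0.763, x_land=41.972, impact vy=-3.868
  bounce: vy ← 0.53·3.868 = 2.050
Arc 5: start y=0.000, vy=2.050 → t=0.418, apex=0.214, x_land=43.738, impact vy=-2.050
  bounce: vy ← 0.53·2.050 = 1.087
Arc 6: start y=0.000, vy=1.087 → t=0.222, apex=0.060, x_land=44.673, impact vy=-1.087
  bounce: vy ← 0.53·1.087 = 0.576
Arc 7: start y=0.000, vy=0.576 → t=0.118, apex=0.017, x_land=45.169, impact vy=-0.576
  bounce: vy ← 0.53·0.576 = 0.305

1 4.856 34.446 20.494
2 2.810 9.676 32.355
3 1.490 2.718 38.640
4 0.789 0.763 41.972
5 0.418 0.214 43.738
6 0.222 0.060 44.673
7 0.118 0.017 45.169
final: 45.169 0.305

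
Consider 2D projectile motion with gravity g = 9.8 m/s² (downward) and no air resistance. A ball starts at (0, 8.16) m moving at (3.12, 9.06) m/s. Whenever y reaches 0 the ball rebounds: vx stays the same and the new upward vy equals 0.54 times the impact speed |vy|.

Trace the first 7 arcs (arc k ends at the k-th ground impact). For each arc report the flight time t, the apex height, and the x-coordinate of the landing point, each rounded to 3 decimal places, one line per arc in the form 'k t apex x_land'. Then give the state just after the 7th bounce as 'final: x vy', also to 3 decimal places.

1 2.512 12.348 7.837
2 1.714 3.601 13.186
3 0.926 1.050 16.075
4 0.500 0.306 17.635
5 0.270 0.089 18.477
6 0.146 0.026 18.932
7 0.079 0.008 19.177
final: 19.177 0.208

Arc 1: start y=8.160, vy=9.060 → t=2.512, apex=12.348, x_land=7.837, impact vy=-15.557
  bounce: vy ← 0.54·15.557 = 8.401
Arc 2: start y=0.000, vy=8.401 → t=1.714, apex=3.601, x_land=13.186, impact vy=-8.401
  bounce: vy ← 0.54·8.401 = 4.536
Arc 3: start y=0.000, vy=4.536 → t=0.926, apex=1.050, x_land=16.075, impact vy=-4.536
  bounce: vy ← 0.54·4.536 = 2.450
Arc 4: start y=0.000, vy=2.450 → t=0.500, apex=0.306, x_land=17.635, impact vy=-2.450
  bounce: vy ← 0.54·2.450 = 1.323
Arc 5: start y=0.000, vy=1.323 → t=0.270, apex=0.089, x_land=18.477, impact vy=-1.323
  bounce: vy ← 0.54·1.323 = 0.714
Arc 6: start y=0.000, vy=0.714 → t=0.146, apex=0.026, x_land=18.932, impact vy=-0.714
  bounce: vy ← 0.54·0.714 = 0.386
Arc 7: start y=0.000, vy=0.386 → t=0.079, apex=0.008, x_land=19.177, impact vy=-0.386
  bounce: vy ← 0.54·0.386 = 0.208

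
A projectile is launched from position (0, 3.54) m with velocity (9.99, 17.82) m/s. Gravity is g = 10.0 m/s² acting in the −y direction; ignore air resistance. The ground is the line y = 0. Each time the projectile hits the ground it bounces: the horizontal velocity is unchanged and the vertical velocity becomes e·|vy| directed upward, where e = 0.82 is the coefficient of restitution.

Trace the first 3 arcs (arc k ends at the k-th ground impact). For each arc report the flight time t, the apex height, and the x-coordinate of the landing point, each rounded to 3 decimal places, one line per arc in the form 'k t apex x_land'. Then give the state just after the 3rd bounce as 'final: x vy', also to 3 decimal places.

Arc 1: start y=3.540, vy=17.820 → t=3.753, apex=19.418, x_land=37.489, impact vy=-19.707
  bounce: vy ← 0.82·19.707 = 16.159
Arc 2: start y=0.000, vy=16.159 → t=3.232, apex=13.056, x_land=69.776, impact vy=-16.159
  bounce: vy ← 0.82·16.159 = 13.251
Arc 3: start y=0.000, vy=13.251 → t=2.650, apex=8.779, x_land=96.251, impact vy=-13.251
  bounce: vy ← 0.82·13.251 = 10.866

1 3.753 19.418 37.489
2 3.232 13.056 69.776
3 2.650 8.779 96.251
final: 96.251 10.866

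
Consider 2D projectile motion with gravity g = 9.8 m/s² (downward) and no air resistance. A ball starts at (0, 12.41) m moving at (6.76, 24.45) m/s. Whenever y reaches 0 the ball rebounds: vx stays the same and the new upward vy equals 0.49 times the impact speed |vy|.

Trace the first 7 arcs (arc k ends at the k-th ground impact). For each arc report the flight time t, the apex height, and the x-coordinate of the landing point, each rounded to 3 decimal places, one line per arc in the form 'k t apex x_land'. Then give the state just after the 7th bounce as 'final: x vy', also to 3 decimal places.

Arc 1: start y=12.410, vy=24.450 → t=5.454, apex=42.910, x_land=36.870, impact vy=-29.001
  bounce: vy ← 0.49·29.001 = 14.210
Arc 2: start y=0.000, vy=14.210 → t=2.900, apex=10.303, x_land=56.474, impact vy=-14.210
  bounce: vy ← 0.49·14.210 = 6.963
Arc 3: start y=0.000, vy=6.963 → t=1.421, apex=2.474, x_land=66.081, impact vy=-6.963
  bounce: vy ← 0.49·6.963 = 3.412
Arc 4: start y=0.000, vy=3.412 → t=0.696, apex=0.594, x_land=70.788, impact vy=-3.412
  bounce: vy ← 0.49·3.412 = 1.672
Arc 5: start y=0.000, vy=1.672 → t=0.341, apex=0.143, x_land=73.094, impact vy=-1.672
  bounce: vy ← 0.49·1.672 = 0.819
Arc 6: start y=0.000, vy=0.819 → t=0.167, apex=0.034, x_land=74.224, impact vy=-0.819
  bounce: vy ← 0.49·0.819 = 0.401
Arc 7: start y=0.000, vy=0.401 → t=0.082, apex=0.008, x_land=74.778, impact vy=-0.401
  bounce: vy ← 0.49·0.401 = 0.197

1 5.454 42.910 36.870
2 2.900 10.303 56.474
3 1.421 2.474 66.081
4 0.696 0.594 70.788
5 0.341 0.143 73.094
6 0.167 0.034 74.224
7 0.082 0.008 74.778
final: 74.778 0.197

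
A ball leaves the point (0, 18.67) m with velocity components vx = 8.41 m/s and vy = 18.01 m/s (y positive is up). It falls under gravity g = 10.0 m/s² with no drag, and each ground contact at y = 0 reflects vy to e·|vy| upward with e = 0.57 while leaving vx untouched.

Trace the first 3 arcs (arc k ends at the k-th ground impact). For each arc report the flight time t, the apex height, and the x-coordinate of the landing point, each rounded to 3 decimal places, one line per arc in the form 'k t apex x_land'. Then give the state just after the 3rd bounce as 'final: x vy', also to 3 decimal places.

1 4.443 34.888 37.362
2 3.011 11.335 62.687
3 1.716 3.683 77.122
final: 77.122 4.892

Arc 1: start y=18.670, vy=18.010 → t=4.443, apex=34.888, x_land=37.362, impact vy=-26.415
  bounce: vy ← 0.57·26.415 = 15.057
Arc 2: start y=0.000, vy=15.057 → t=3.011, apex=11.335, x_land=62.687, impact vy=-15.057
  bounce: vy ← 0.57·15.057 = 8.582
Arc 3: start y=0.000, vy=8.582 → t=1.716, apex=3.683, x_land=77.122, impact vy=-8.582
  bounce: vy ← 0.57·8.582 = 4.892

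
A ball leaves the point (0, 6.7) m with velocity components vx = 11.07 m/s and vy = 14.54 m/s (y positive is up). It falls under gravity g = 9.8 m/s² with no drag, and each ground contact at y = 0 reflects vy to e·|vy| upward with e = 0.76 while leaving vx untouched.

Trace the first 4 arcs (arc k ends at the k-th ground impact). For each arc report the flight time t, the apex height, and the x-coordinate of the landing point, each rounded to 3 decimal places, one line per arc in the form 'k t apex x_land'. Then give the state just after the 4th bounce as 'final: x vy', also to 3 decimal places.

1 3.373 17.486 37.336
2 2.871 10.100 69.123
3 2.182 5.834 93.281
4 1.659 3.370 111.640
final: 111.640 6.176

Arc 1: start y=6.700, vy=14.540 → t=3.373, apex=17.486, x_land=37.336, impact vy=-18.513
  bounce: vy ← 0.76·18.513 = 14.070
Arc 2: start y=0.000, vy=14.070 → t=2.871, apex=10.100, x_land=69.123, impact vy=-14.070
  bounce: vy ← 0.76·14.070 = 10.693
Arc 3: start y=0.000, vy=10.693 → t=2.182, apex=5.834, x_land=93.281, impact vy=-10.693
  bounce: vy ← 0.76·10.693 = 8.127
Arc 4: start y=0.000, vy=8.127 → t=1.659, apex=3.370, x_land=111.640, impact vy=-8.127
  bounce: vy ← 0.76·8.127 = 6.176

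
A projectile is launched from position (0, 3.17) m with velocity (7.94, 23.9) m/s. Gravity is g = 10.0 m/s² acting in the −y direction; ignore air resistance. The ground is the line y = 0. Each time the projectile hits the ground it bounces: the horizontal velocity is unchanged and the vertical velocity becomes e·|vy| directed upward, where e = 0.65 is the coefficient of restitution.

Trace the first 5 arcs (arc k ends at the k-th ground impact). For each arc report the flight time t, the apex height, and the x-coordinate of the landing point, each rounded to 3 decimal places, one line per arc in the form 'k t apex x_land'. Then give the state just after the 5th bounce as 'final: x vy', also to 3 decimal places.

1 4.909 31.730 38.979
2 3.275 13.406 64.981
3 2.129 5.664 81.883
4 1.384 2.393 92.869
5 0.899 1.011 100.010
final: 100.010 2.923

Arc 1: start y=3.170, vy=23.900 → t=4.909, apex=31.730, x_land=38.979, impact vy=-25.191
  bounce: vy ← 0.65·25.191 = 16.374
Arc 2: start y=0.000, vy=16.374 → t=3.275, apex=13.406, x_land=64.981, impact vy=-16.374
  bounce: vy ← 0.65·16.374 = 10.643
Arc 3: start y=0.000, vy=10.643 → t=2.129, apex=5.664, x_land=81.883, impact vy=-10.643
  bounce: vy ← 0.65·10.643 = 6.918
Arc 4: start y=0.000, vy=6.918 → t=1.384, apex=2.393, x_land=92.869, impact vy=-6.918
  bounce: vy ← 0.65·6.918 = 4.497
Arc 5: start y=0.000, vy=4.497 → t=0.899, apex=1.011, x_land=100.010, impact vy=-4.497
  bounce: vy ← 0.65·4.497 = 2.923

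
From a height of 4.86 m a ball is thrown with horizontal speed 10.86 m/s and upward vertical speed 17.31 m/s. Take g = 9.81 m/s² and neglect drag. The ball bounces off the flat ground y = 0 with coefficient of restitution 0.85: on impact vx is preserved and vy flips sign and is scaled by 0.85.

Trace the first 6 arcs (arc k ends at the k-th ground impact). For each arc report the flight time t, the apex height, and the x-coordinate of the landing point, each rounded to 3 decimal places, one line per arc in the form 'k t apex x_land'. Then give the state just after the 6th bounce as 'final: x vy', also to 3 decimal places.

1 3.790 20.132 41.164
2 3.444 14.545 78.567
3 2.927 10.509 110.359
4 2.488 7.593 137.383
5 2.115 5.486 160.353
6 1.798 3.963 179.877
final: 179.877 7.496

Arc 1: start y=4.860, vy=17.310 → t=3.790, apex=20.132, x_land=41.164, impact vy=-19.874
  bounce: vy ← 0.85·19.874 = 16.893
Arc 2: start y=0.000, vy=16.893 → t=3.444, apex=14.545, x_land=78.567, impact vy=-16.893
  bounce: vy ← 0.85·16.893 = 14.359
Arc 3: start y=0.000, vy=14.359 → t=2.927, apex=10.509, x_land=110.359, impact vy=-14.359
  bounce: vy ← 0.85·14.359 = 12.205
Arc 4: start y=0.000, vy=12.205 → t=2.488, apex=7.593, x_land=137.383, impact vy=-12.205
  bounce: vy ← 0.85·12.205 = 10.375
Arc 5: start y=0.000, vy=10.375 → t=2.115, apex=5.486, x_land=160.353, impact vy=-10.375
  bounce: vy ← 0.85·10.375 = 8.818
Arc 6: start y=0.000, vy=8.818 → t=1.798, apex=3.963, x_land=179.877, impact vy=-8.818
  bounce: vy ← 0.85·8.818 = 7.496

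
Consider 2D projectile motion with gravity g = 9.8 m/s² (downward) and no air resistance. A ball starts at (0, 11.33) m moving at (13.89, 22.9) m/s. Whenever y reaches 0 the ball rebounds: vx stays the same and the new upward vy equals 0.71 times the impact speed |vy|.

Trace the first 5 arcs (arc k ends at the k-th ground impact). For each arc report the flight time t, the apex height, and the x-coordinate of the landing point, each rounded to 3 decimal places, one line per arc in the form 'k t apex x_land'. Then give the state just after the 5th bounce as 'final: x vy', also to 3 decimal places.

Arc 1: start y=11.330, vy=22.900 → t=5.125, apex=38.086, x_land=71.182, impact vy=-27.322
  bounce: vy ← 0.71·27.322 = 19.398
Arc 2: start y=0.000, vy=19.398 → t=3.959, apex=19.199, x_land=126.170, impact vy=-19.398
  bounce: vy ← 0.71·19.398 = 13.773
Arc 3: start y=0.000, vy=13.773 → t=2.811, apex=9.678, x_land=165.212, impact vy=-13.773
  bounce: vy ← 0.71·13.773 = 9.779
Arc 4: start y=0.000, vy=9.779 → t=1.996, apex=4.879, x_land=192.932, impact vy=-9.779
  bounce: vy ← 0.71·9.779 = 6.943
Arc 5: start y=0.000, vy=6.943 → t=1.417, apex=2.459, x_land=212.613, impact vy=-6.943
  bounce: vy ← 0.71·6.943 = 4.929

1 5.125 38.086 71.182
2 3.959 19.199 126.170
3 2.811 9.678 165.212
4 1.996 4.879 192.932
5 1.417 2.459 212.613
final: 212.613 4.929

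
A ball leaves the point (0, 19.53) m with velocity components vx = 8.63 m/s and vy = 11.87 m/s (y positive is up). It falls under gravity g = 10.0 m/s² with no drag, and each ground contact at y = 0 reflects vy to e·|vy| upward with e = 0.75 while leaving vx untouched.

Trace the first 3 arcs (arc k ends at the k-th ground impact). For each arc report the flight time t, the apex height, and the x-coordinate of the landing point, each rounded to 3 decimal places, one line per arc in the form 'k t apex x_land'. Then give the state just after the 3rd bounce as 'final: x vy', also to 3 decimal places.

1 3.492 26.575 30.140
2 3.458 14.948 59.983
3 2.594 8.408 82.366
final: 82.366 9.726

Arc 1: start y=19.530, vy=11.870 → t=3.492, apex=26.575, x_land=30.140, impact vy=-23.054
  bounce: vy ← 0.75·23.054 = 17.291
Arc 2: start y=0.000, vy=17.291 → t=3.458, apex=14.948, x_land=59.983, impact vy=-17.291
  bounce: vy ← 0.75·17.291 = 12.968
Arc 3: start y=0.000, vy=12.968 → t=2.594, apex=8.408, x_land=82.366, impact vy=-12.968
  bounce: vy ← 0.75·12.968 = 9.726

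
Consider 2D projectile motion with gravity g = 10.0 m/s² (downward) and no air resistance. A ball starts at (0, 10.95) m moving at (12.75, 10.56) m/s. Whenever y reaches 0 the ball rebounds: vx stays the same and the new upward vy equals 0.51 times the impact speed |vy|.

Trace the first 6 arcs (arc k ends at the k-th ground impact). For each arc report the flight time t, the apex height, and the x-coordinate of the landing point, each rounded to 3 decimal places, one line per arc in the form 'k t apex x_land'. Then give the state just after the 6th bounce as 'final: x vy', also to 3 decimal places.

1 2.874 16.526 36.644
2 1.854 4.298 60.287
3 0.946 1.118 72.345
4 0.482 0.291 78.494
5 0.246 0.076 81.631
6 0.125 0.020 83.230
final: 83.230 0.320

Arc 1: start y=10.950, vy=10.560 → t=2.874, apex=16.526, x_land=36.644, impact vy=-18.180
  bounce: vy ← 0.51·18.180 = 9.272
Arc 2: start y=0.000, vy=9.272 → t=1.854, apex=4.298, x_land=60.287, impact vy=-9.272
  bounce: vy ← 0.51·9.272 = 4.729
Arc 3: start y=0.000, vy=4.729 → t=0.946, apex=1.118, x_land=72.345, impact vy=-4.729
  bounce: vy ← 0.51·4.729 = 2.412
Arc 4: start y=0.000, vy=2.412 → t=0.482, apex=0.291, x_land=78.494, impact vy=-2.412
  bounce: vy ← 0.51·2.412 = 1.230
Arc 5: start y=0.000, vy=1.230 → t=0.246, apex=0.076, x_land=81.631, impact vy=-1.230
  bounce: vy ← 0.51·1.230 = 0.627
Arc 6: start y=0.000, vy=0.627 → t=0.125, apex=0.020, x_land=83.230, impact vy=-0.627
  bounce: vy ← 0.51·0.627 = 0.320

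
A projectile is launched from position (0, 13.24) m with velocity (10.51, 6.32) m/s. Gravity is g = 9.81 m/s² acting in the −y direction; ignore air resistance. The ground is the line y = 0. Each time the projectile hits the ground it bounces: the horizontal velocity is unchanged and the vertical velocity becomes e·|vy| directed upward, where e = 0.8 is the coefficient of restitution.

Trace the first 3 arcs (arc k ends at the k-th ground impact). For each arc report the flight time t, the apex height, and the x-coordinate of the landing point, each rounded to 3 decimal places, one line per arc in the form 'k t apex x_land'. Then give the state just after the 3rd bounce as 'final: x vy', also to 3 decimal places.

Arc 1: start y=13.240, vy=6.320 → t=2.409, apex=15.276, x_land=25.318, impact vy=-17.312
  bounce: vy ← 0.8·17.312 = 13.850
Arc 2: start y=0.000, vy=13.850 → t=2.824, apex=9.777, x_land=54.994, impact vy=-13.850
  bounce: vy ← 0.8·13.850 = 11.080
Arc 3: start y=0.000, vy=11.080 → t=2.259, apex=6.257, x_land=78.735, impact vy=-11.080
  bounce: vy ← 0.8·11.080 = 8.864

1 2.409 15.276 25.318
2 2.824 9.777 54.994
3 2.259 6.257 78.735
final: 78.735 8.864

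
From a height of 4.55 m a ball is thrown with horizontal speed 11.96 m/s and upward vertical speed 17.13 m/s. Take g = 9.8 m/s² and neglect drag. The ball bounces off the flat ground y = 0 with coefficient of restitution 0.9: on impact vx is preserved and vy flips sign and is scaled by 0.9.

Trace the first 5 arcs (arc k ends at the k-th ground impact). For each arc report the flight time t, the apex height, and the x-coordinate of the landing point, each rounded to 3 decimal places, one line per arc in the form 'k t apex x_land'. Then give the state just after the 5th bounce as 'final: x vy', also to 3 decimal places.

1 3.744 19.521 44.778
2 3.593 15.812 87.747
3 3.233 12.808 126.419
4 2.910 10.374 161.225
5 2.619 8.403 192.549
final: 192.549 11.550

Arc 1: start y=4.550, vy=17.130 → t=3.744, apex=19.521, x_land=44.778, impact vy=-19.561
  bounce: vy ← 0.9·19.561 = 17.605
Arc 2: start y=0.000, vy=17.605 → t=3.593, apex=15.812, x_land=87.747, impact vy=-17.605
  bounce: vy ← 0.9·17.605 = 15.844
Arc 3: start y=0.000, vy=15.844 → t=3.233, apex=12.808, x_land=126.419, impact vy=-15.844
  bounce: vy ← 0.9·15.844 = 14.260
Arc 4: start y=0.000, vy=14.260 → t=2.910, apex=10.374, x_land=161.225, impact vy=-14.260
  bounce: vy ← 0.9·14.260 = 12.834
Arc 5: start y=0.000, vy=12.834 → t=2.619, apex=8.403, x_land=192.549, impact vy=-12.834
  bounce: vy ← 0.9·12.834 = 11.550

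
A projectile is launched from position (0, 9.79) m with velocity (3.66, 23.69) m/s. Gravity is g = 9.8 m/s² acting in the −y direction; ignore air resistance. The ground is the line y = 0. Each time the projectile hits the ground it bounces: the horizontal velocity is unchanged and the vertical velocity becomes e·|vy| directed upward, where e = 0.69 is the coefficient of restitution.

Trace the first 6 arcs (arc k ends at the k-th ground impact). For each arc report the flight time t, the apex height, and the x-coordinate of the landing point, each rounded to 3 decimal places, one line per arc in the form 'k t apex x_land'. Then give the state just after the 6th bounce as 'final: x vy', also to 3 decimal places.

Arc 1: start y=9.790, vy=23.690 → t=5.218, apex=38.423, x_land=19.096, impact vy=-27.443
  bounce: vy ← 0.69·27.443 = 18.935
Arc 2: start y=0.000, vy=18.935 → t=3.864, apex=18.293, x_land=33.240, impact vy=-18.935
  bounce: vy ← 0.69·18.935 = 13.065
Arc 3: start y=0.000, vy=13.065 → t=2.666, apex=8.709, x_land=42.999, impact vy=-13.065
  bounce: vy ← 0.69·13.065 = 9.015
Arc 4: start y=0.000, vy=9.015 → t=1.840, apex=4.147, x_land=49.733, impact vy=-9.015
  bounce: vy ← 0.69·9.015 = 6.220
Arc 5: start y=0.000, vy=6.220 → t=1.269, apex=1.974, x_land=54.379, impact vy=-6.220
  bounce: vy ← 0.69·6.220 = 4.292
Arc 6: start y=0.000, vy=4.292 → t=0.876, apex=0.940, x_land=57.585, impact vy=-4.292
  bounce: vy ← 0.69·4.292 = 2.962

1 5.218 38.423 19.096
2 3.864 18.293 33.240
3 2.666 8.709 42.999
4 1.840 4.147 49.733
5 1.269 1.974 54.379
6 0.876 0.940 57.585
final: 57.585 2.962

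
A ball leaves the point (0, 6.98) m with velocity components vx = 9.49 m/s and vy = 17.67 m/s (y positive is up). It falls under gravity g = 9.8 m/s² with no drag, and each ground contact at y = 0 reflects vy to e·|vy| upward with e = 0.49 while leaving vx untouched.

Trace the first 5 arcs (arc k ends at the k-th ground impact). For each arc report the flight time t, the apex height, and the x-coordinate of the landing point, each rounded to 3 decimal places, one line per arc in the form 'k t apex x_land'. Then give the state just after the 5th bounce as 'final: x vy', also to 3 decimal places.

Arc 1: start y=6.980, vy=17.670 → t=3.965, apex=22.910, x_land=37.631, impact vy=-21.190
  bounce: vy ← 0.49·21.190 = 10.383
Arc 2: start y=0.000, vy=10.383 → t=2.119, apex=5.501, x_land=57.741, impact vy=-10.383
  bounce: vy ← 0.49·10.383 = 5.088
Arc 3: start y=0.000, vy=5.088 → t=1.038, apex=1.321, x_land=67.595, impact vy=-5.088
  bounce: vy ← 0.49·5.088 = 2.493
Arc 4: start y=0.000, vy=2.493 → t=0.509, apex=0.317, x_land=72.423, impact vy=-2.493
  bounce: vy ← 0.49·2.493 = 1.222
Arc 5: start y=0.000, vy=1.222 → t=0.249, apex=0.076, x_land=74.789, impact vy=-1.222
  bounce: vy ← 0.49·1.222 = 0.599

1 3.965 22.910 37.631
2 2.119 5.501 57.741
3 1.038 1.321 67.595
4 0.509 0.317 72.423
5 0.249 0.076 74.789
final: 74.789 0.599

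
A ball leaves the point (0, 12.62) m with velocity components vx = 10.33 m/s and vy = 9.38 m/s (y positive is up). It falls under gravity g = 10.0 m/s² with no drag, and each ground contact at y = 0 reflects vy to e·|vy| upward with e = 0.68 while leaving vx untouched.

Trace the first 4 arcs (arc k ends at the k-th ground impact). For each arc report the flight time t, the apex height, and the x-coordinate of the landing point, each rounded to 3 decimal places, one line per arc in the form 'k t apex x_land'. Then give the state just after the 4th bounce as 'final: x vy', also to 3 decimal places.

Arc 1: start y=12.620, vy=9.380 → t=2.783, apex=17.019, x_land=28.748, impact vy=-18.450
  bounce: vy ← 0.68·18.450 = 12.546
Arc 2: start y=0.000, vy=12.546 → t=2.509, apex=7.870, x_land=54.667, impact vy=-12.546
  bounce: vy ← 0.68·12.546 = 8.531
Arc 3: start y=0.000, vy=8.531 → t=1.706, apex=3.639, x_land=72.292, impact vy=-8.531
  bounce: vy ← 0.68·8.531 = 5.801
Arc 4: start y=0.000, vy=5.801 → t=1.160, apex=1.683, x_land=84.277, impact vy=-5.801
  bounce: vy ← 0.68·5.801 = 3.945

1 2.783 17.019 28.748
2 2.509 7.870 54.667
3 1.706 3.639 72.292
4 1.160 1.683 84.277
final: 84.277 3.945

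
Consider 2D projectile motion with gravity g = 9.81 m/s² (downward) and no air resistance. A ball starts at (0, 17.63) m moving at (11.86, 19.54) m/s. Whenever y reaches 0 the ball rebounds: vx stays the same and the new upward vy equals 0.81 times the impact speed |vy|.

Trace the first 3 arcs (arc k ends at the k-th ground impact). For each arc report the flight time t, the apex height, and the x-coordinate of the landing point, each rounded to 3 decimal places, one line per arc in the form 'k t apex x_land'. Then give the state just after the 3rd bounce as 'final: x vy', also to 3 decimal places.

1 4.742 37.090 56.237
2 4.455 24.335 109.070
3 3.608 15.966 151.866
final: 151.866 14.336

Arc 1: start y=17.630, vy=19.540 → t=4.742, apex=37.090, x_land=56.237, impact vy=-26.976
  bounce: vy ← 0.81·26.976 = 21.851
Arc 2: start y=0.000, vy=21.851 → t=4.455, apex=24.335, x_land=109.070, impact vy=-21.851
  bounce: vy ← 0.81·21.851 = 17.699
Arc 3: start y=0.000, vy=17.699 → t=3.608, apex=15.966, x_land=151.866, impact vy=-17.699
  bounce: vy ← 0.81·17.699 = 14.336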